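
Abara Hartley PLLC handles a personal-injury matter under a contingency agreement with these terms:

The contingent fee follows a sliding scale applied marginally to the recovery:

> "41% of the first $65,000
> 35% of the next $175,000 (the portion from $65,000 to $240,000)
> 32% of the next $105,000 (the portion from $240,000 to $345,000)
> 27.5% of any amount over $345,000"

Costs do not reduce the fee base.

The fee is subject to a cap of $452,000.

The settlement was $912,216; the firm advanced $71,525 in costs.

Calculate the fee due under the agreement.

Fee base is the gross recovery, $912,216; costs are reimbursed separately.
First $65,000 at 41% = $26,650.00
Next $175,000 at 35% = $61,250.00
Next $105,000 at 32% = $33,600.00
Remaining $567,216 at 27.5% = $155,984.40
Fee: $26,650.00 + $61,250.00 + $33,600.00 + $155,984.40 = $277,484.40
$277,484.40 is under the $452,000 cap.

$277,484.40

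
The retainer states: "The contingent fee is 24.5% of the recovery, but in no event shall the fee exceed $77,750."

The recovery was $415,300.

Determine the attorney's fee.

$77,750.00

24.5% of $415,300 = $101,748.50
That exceeds the $77,750 cap, so the fee is capped at $77,750.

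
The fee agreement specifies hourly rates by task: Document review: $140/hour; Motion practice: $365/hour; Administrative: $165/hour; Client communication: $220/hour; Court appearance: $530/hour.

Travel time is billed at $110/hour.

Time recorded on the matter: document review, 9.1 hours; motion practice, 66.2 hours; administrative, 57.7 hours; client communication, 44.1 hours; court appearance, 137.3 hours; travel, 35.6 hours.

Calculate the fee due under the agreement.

$121,344.50

Document review: 9.1 × $140 = $1,274.00
Motion practice: 66.2 × $365 = $24,163.00
Administrative: 57.7 × $165 = $9,520.50
Client communication: 44.1 × $220 = $9,702.00
Court appearance: 137.3 × $530 = $72,769.00
Subtotal: $1,274.00 + $24,163.00 + $9,520.50 + $9,702.00 + $72,769.00 = $117,428.50
Travel: 35.6 × $110 = $3,916.00
Total: $117,428.50 + $3,916.00 = $121,344.50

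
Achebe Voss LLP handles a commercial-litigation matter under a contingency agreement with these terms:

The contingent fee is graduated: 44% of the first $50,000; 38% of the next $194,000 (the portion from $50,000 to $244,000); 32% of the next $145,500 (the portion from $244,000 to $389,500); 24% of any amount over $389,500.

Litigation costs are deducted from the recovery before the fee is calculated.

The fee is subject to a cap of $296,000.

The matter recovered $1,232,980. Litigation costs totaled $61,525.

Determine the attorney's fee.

Fee base (net of costs): $1,232,980 − $61,525 = $1,171,455
First $50,000 at 44% = $22,000.00
Next $194,000 at 38% = $73,720.00
Next $145,500 at 32% = $46,560.00
Remaining $781,955 at 24% = $187,669.20
Fee: $22,000.00 + $73,720.00 + $46,560.00 + $187,669.20 = $329,949.20
$329,949.20 exceeds the $296,000 cap, so the fee is capped at $296,000.00.

$296,000.00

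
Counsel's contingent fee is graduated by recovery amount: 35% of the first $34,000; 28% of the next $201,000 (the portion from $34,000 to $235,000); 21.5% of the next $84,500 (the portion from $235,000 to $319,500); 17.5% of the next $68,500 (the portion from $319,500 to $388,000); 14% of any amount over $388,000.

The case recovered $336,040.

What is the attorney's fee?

$89,242.00

First $34,000 at 35% = $11,900.00
Next $201,000 at 28% = $56,280.00
Next $84,500 at 21.5% = $18,167.50
Remaining $16,540 at 17.5% = $2,894.50
Fee: $11,900.00 + $56,280.00 + $18,167.50 + $2,894.50 = $89,242.00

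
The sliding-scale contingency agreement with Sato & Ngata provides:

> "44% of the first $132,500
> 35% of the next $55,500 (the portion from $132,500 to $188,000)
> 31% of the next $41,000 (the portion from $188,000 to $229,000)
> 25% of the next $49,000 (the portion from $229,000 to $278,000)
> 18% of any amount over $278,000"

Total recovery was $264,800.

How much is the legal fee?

First $132,500 at 44% = $58,300.00
Next $55,500 at 35% = $19,425.00
Next $41,000 at 31% = $12,710.00
Remaining $35,800 at 25% = $8,950.00
Fee: $58,300.00 + $19,425.00 + $12,710.00 + $8,950.00 = $99,385.00

$99,385.00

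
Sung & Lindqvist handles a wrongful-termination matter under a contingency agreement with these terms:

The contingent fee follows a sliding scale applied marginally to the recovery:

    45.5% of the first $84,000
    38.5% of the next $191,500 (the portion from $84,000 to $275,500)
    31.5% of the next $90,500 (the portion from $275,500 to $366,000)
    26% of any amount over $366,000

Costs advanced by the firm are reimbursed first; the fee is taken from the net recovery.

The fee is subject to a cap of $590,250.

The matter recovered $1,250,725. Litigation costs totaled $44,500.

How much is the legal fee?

$358,913.50

Fee base (net of costs): $1,250,725 − $44,500 = $1,206,225
First $84,000 at 45.5% = $38,220.00
Next $191,500 at 38.5% = $73,727.50
Next $90,500 at 31.5% = $28,507.50
Remaining $840,225 at 26% = $218,458.50
Fee: $38,220.00 + $73,727.50 + $28,507.50 + $218,458.50 = $358,913.50
$358,913.50 is under the $590,250 cap.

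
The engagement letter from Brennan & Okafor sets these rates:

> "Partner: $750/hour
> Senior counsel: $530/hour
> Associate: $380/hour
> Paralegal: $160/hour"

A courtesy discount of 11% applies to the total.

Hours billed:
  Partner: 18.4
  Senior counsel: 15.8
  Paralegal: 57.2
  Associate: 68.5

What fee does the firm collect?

Partner: 18.4 × $750 = $13,800.00
Senior counsel: 15.8 × $530 = $8,374.00
Associate: 68.5 × $380 = $26,030.00
Paralegal: 57.2 × $160 = $9,152.00
Subtotal: $57,356.00
Less 11% discount: −$6,309.16
Total: $57,356.00 − $6,309.16 = $51,046.84

$51,046.84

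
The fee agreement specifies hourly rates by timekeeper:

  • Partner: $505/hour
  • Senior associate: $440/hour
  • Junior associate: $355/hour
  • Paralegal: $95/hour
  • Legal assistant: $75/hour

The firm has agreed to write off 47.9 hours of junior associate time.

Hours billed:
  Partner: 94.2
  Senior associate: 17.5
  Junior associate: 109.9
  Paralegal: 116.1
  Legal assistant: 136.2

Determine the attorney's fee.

Partner: 94.2 × $505 = $47,571.00
Senior associate: 17.5 × $440 = $7,700.00
Junior associate: 109.9 × $355 = $39,014.50
Paralegal: 116.1 × $95 = $11,029.50
Legal assistant: 136.2 × $75 = $10,215.00
Subtotal: $115,530.00
Write-off: 47.9 × $355 = $17,004.50
Total: $115,530.00 − $17,004.50 = $98,525.50

$98,525.50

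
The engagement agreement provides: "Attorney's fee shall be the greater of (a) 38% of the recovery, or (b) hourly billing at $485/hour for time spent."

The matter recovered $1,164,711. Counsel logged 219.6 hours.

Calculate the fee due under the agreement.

(a) 38% of $1,164,711 = $442,590.18
(b) 219.6 × $485 = $106,506.00
The greater is (a): $442,590.18.

$442,590.18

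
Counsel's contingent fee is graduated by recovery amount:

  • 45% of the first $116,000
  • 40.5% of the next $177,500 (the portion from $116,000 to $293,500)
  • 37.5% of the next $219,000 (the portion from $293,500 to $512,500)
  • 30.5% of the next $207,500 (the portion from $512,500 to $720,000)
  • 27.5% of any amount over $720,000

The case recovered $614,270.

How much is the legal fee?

First $116,000 at 45% = $52,200.00
Next $177,500 at 40.5% = $71,887.50
Next $219,000 at 37.5% = $82,125.00
Remaining $101,770 at 30.5% = $31,039.85
Fee: $52,200.00 + $71,887.50 + $82,125.00 + $31,039.85 = $237,252.35

$237,252.35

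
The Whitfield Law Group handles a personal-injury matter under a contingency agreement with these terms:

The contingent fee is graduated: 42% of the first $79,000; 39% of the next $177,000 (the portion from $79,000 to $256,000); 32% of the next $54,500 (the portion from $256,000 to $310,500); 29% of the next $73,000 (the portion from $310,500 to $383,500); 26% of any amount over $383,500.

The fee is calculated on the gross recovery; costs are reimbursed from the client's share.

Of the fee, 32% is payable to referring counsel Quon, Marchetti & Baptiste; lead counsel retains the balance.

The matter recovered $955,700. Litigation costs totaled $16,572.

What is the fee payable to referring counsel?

$92,669.44

Fee base is the gross recovery, $955,700; costs are reimbursed separately.
First $79,000 at 42% = $33,180.00
Next $177,000 at 39% = $69,030.00
Next $54,500 at 32% = $17,440.00
Next $73,000 at 29% = $21,170.00
Remaining $572,200 at 26% = $148,772.00
Fee: $33,180.00 + $69,030.00 + $17,440.00 + $21,170.00 + $148,772.00 = $289,592.00
Referral share: 32% of $289,592.00 = $92,669.44; lead counsel retains $289,592.00 − $92,669.44 = $196,922.56.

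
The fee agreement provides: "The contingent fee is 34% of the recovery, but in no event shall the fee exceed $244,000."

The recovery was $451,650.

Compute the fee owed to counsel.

34% of $451,650 = $153,561.00
That is under the $244,000 cap.

$153,561.00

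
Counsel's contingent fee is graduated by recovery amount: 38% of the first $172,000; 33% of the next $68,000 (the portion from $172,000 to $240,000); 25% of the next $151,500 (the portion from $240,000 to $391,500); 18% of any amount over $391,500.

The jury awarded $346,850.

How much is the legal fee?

$114,512.50

First $172,000 at 38% = $65,360.00
Next $68,000 at 33% = $22,440.00
Remaining $106,850 at 25% = $26,712.50
Fee: $65,360.00 + $22,440.00 + $26,712.50 = $114,512.50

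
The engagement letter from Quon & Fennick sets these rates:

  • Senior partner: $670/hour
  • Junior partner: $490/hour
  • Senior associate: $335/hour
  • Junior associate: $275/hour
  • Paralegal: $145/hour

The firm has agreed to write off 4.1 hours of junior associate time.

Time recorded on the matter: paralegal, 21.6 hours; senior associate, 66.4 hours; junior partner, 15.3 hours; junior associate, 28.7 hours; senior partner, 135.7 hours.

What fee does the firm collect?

$130,557.00

Senior partner: 135.7 × $670 = $90,919.00
Junior partner: 15.3 × $490 = $7,497.00
Senior associate: 66.4 × $335 = $22,244.00
Junior associate: 28.7 × $275 = $7,892.50
Paralegal: 21.6 × $145 = $3,132.00
Subtotal: $131,684.50
Write-off: 4.1 × $275 = $1,127.50
Total: $131,684.50 − $1,127.50 = $130,557.00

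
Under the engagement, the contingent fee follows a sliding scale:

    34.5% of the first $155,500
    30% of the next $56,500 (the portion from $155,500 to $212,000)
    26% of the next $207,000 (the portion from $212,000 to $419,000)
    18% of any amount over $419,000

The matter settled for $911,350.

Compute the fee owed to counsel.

First $155,500 at 34.5% = $53,647.50
Next $56,500 at 30% = $16,950.00
Next $207,000 at 26% = $53,820.00
Remaining $492,350 at 18% = $88,623.00
Fee: $53,647.50 + $16,950.00 + $53,820.00 + $88,623.00 = $213,040.50

$213,040.50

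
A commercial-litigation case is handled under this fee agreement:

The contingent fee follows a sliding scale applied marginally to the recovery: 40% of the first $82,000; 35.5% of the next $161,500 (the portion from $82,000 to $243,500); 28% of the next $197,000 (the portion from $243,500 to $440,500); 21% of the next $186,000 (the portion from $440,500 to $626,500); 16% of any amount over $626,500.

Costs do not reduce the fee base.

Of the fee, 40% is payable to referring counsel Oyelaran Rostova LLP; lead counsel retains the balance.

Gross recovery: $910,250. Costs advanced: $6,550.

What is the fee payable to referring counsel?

Fee base is the gross recovery, $910,250; costs are reimbursed separately.
First $82,000 at 40% = $32,800.00
Next $161,500 at 35.5% = $57,332.50
Next $197,000 at 28% = $55,160.00
Next $186,000 at 21% = $39,060.00
Remaining $283,750 at 16% = $45,400.00
Fee: $32,800.00 + $57,332.50 + $55,160.00 + $39,060.00 + $45,400.00 = $229,752.50
Referral share: 40% of $229,752.50 = $91,901.00; lead counsel retains $229,752.50 − $91,901.00 = $137,851.50.

$91,901.00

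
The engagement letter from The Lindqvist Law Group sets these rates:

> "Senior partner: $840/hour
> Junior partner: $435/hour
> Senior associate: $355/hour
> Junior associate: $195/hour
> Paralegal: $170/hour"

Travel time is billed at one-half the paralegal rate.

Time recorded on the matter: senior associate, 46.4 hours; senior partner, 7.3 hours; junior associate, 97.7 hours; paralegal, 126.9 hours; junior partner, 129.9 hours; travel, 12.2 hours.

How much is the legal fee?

Senior partner: 7.3 × $840 = $6,132.00
Junior partner: 129.9 × $435 = $56,506.50
Senior associate: 46.4 × $355 = $16,472.00
Junior associate: 97.7 × $195 = $19,051.50
Paralegal: 126.9 × $170 = $21,573.00
Subtotal: $6,132.00 + $56,506.50 + $16,472.00 + $19,051.50 + $21,573.00 = $119,735.00
Travel: 12.2 × ($170 ÷ 2) = 12.2 × $85.00 = $1,037.00
Total: $119,735.00 + $1,037.00 = $120,772.00

$120,772.00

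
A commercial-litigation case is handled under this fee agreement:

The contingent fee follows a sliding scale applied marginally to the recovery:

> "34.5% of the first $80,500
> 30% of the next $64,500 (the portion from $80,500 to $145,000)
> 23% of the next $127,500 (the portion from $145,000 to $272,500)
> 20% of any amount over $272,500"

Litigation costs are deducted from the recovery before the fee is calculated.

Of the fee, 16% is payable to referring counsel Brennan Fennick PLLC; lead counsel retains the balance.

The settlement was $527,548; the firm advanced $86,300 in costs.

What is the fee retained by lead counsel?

$92,565.56

Fee base (net of costs): $527,548 − $86,300 = $441,248
First $80,500 at 34.5% = $27,772.50
Next $64,500 at 30% = $19,350.00
Next $127,500 at 23% = $29,325.00
Remaining $168,748 at 20% = $33,749.60
Fee: $27,772.50 + $19,350.00 + $29,325.00 + $33,749.60 = $110,197.10
Referral share: 16% of $110,197.10 = $17,631.54; lead counsel retains $110,197.10 − $17,631.54 = $92,565.56.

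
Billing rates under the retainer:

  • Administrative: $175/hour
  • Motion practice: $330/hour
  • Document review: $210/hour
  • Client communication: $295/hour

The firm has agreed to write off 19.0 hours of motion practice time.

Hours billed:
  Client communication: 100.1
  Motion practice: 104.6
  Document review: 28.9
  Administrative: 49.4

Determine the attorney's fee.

Administrative: 49.4 × $175 = $8,645.00
Motion practice: 104.6 × $330 = $34,518.00
Document review: 28.9 × $210 = $6,069.00
Client communication: 100.1 × $295 = $29,529.50
Subtotal: $78,761.50
Write-off: 19.0 × $330 = $6,270.00
Total: $78,761.50 − $6,270.00 = $72,491.50

$72,491.50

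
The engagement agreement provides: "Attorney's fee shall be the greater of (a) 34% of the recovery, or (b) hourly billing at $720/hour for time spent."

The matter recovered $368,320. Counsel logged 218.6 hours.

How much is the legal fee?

(a) 34% of $368,320 = $125,228.80
(b) 218.6 × $720 = $157,392.00
The greater is (b): $157,392.00.

$157,392.00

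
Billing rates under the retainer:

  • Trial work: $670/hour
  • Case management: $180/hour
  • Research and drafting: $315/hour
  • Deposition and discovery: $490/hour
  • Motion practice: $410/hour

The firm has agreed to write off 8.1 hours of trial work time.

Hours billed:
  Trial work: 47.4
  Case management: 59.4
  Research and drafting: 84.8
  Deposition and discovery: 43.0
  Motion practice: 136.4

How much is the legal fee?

$140,729.00

Trial work: 47.4 × $670 = $31,758.00
Case management: 59.4 × $180 = $10,692.00
Research and drafting: 84.8 × $315 = $26,712.00
Deposition and discovery: 43.0 × $490 = $21,070.00
Motion practice: 136.4 × $410 = $55,924.00
Subtotal: $146,156.00
Write-off: 8.1 × $670 = $5,427.00
Total: $146,156.00 − $5,427.00 = $140,729.00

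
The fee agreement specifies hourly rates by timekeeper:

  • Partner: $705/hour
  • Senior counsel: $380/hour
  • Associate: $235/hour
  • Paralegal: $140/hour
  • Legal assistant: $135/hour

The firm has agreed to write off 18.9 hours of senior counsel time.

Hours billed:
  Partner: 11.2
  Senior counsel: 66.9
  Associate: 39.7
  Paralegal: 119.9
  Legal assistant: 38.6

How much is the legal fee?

Partner: 11.2 × $705 = $7,896.00
Senior counsel: 66.9 × $380 = $25,422.00
Associate: 39.7 × $235 = $9,329.50
Paralegal: 119.9 × $140 = $16,786.00
Legal assistant: 38.6 × $135 = $5,211.00
Subtotal: $64,644.50
Write-off: 18.9 × $380 = $7,182.00
Total: $64,644.50 − $7,182.00 = $57,462.50

$57,462.50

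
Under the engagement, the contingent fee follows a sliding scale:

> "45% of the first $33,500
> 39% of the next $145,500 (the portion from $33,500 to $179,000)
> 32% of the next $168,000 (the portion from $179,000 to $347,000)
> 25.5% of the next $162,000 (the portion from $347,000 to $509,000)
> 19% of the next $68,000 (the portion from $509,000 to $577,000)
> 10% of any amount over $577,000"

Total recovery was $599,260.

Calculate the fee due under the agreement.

$182,036.00

First $33,500 at 45% = $15,075.00
Next $145,500 at 39% = $56,745.00
Next $168,000 at 32% = $53,760.00
Next $162,000 at 25.5% = $41,310.00
Next $68,000 at 19% = $12,920.00
Remaining $22,260 at 10% = $2,226.00
Fee: $15,075.00 + $56,745.00 + $53,760.00 + $41,310.00 + $12,920.00 + $2,226.00 = $182,036.00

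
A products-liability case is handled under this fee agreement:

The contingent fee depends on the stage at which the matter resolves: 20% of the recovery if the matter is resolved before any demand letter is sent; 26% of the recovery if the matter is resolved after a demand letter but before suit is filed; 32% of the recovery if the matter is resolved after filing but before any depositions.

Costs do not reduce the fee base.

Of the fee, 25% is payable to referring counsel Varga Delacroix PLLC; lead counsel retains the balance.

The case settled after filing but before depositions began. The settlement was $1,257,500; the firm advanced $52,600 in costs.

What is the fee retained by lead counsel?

Fee base is the gross recovery, $1,257,500; costs are reimbursed separately.
The matter settled after filing but before depositions began, so the 32% rate applies.
$1,257,500 × 32% = $402,400.00
Referral share: 25% of $402,400.00 = $100,600.00; lead counsel retains $402,400.00 − $100,600.00 = $301,800.00.

$301,800.00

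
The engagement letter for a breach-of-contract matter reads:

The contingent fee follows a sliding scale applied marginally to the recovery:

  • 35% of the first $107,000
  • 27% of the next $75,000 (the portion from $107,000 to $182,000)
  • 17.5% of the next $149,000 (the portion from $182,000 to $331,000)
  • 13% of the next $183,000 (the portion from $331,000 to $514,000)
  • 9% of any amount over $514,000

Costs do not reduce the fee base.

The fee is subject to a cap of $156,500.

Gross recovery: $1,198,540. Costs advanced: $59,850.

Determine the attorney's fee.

$156,500.00

Fee base is the gross recovery, $1,198,540; costs are reimbursed separately.
First $107,000 at 35% = $37,450.00
Next $75,000 at 27% = $20,250.00
Next $149,000 at 17.5% = $26,075.00
Next $183,000 at 13% = $23,790.00
Remaining $684,540 at 9% = $61,608.60
Fee: $37,450.00 + $20,250.00 + $26,075.00 + $23,790.00 + $61,608.60 = $169,173.60
$169,173.60 exceeds the $156,500 cap, so the fee is capped at $156,500.00.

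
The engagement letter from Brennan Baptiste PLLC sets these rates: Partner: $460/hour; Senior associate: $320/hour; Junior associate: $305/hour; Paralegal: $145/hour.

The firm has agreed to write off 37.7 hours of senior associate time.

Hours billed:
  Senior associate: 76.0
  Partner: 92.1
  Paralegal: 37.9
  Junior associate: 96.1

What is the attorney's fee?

Partner: 92.1 × $460 = $42,366.00
Senior associate: 76.0 × $320 = $24,320.00
Junior associate: 96.1 × $305 = $29,310.50
Paralegal: 37.9 × $145 = $5,495.50
Subtotal: $101,492.00
Write-off: 37.7 × $320 = $12,064.00
Total: $101,492.00 − $12,064.00 = $89,428.00

$89,428.00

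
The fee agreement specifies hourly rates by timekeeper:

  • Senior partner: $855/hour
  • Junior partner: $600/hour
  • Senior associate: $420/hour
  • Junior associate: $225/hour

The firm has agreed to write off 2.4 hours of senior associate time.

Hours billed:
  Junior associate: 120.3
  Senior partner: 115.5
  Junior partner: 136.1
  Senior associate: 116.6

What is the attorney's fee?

$255,444.00

Senior partner: 115.5 × $855 = $98,752.50
Junior partner: 136.1 × $600 = $81,660.00
Senior associate: 116.6 × $420 = $48,972.00
Junior associate: 120.3 × $225 = $27,067.50
Subtotal: $256,452.00
Write-off: 2.4 × $420 = $1,008.00
Total: $256,452.00 − $1,008.00 = $255,444.00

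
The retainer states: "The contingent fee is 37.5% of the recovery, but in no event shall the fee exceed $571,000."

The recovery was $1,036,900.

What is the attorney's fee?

37.5% of $1,036,900 = $388,837.50
That is under the $571,000 cap.

$388,837.50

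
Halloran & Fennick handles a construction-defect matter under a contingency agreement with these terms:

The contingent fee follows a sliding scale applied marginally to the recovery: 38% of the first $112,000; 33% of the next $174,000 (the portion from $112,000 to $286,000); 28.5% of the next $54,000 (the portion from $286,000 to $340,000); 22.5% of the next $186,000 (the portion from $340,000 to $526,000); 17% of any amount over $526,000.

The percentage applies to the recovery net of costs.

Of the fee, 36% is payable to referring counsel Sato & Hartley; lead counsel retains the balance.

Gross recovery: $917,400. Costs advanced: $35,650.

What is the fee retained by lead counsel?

Fee base (net of costs): $917,400 − $35,650 = $881,750
First $112,000 at 38% = $42,560.00
Next $174,000 at 33% = $57,420.00
Next $54,000 at 28.5% = $15,390.00
Next $186,000 at 22.5% = $41,850.00
Remaining $355,750 at 17% = $60,477.50
Fee: $42,560.00 + $57,420.00 + $15,390.00 + $41,850.00 + $60,477.50 = $217,697.50
Referral share: 36% of $217,697.50 = $78,371.10; lead counsel retains $217,697.50 − $78,371.10 = $139,326.40.

$139,326.40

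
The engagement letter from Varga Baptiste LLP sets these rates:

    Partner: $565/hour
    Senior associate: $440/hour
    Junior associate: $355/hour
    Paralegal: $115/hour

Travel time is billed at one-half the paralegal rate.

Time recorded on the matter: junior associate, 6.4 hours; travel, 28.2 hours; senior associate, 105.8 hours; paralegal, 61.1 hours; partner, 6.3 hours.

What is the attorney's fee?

Partner: 6.3 × $565 = $3,559.50
Senior associate: 105.8 × $440 = $46,552.00
Junior associate: 6.4 × $355 = $2,272.00
Paralegal: 61.1 × $115 = $7,026.50
Subtotal: $3,559.50 + $46,552.00 + $2,272.00 + $7,026.50 = $59,410.00
Travel: 28.2 × ($115 ÷ 2) = 28.2 × $57.50 = $1,621.50
Total: $59,410.00 + $1,621.50 = $61,031.50

$61,031.50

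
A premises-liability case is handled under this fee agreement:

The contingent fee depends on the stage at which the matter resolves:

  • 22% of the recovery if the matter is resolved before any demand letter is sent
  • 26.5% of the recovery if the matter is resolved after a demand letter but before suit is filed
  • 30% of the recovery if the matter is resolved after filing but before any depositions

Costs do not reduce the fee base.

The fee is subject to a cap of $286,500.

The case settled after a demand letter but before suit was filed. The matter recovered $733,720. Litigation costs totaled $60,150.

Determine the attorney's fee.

Fee base is the gross recovery, $733,720; costs are reimbursed separately.
The matter settled after a demand letter but before suit was filed, so the 26.5% rate applies.
$733,720 × 26.5% = $194,435.80
$194,435.80 is under the $286,500 cap.

$194,435.80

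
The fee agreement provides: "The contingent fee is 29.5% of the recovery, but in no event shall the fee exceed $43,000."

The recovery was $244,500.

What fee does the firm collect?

29.5% of $244,500 = $72,127.50
That exceeds the $43,000 cap, so the fee is capped at $43,000.

$43,000.00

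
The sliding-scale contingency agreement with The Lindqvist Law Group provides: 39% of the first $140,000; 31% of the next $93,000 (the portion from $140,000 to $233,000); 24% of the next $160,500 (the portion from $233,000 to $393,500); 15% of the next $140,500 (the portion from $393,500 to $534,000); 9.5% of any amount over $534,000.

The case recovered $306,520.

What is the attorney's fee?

$101,074.80

First $140,000 at 39% = $54,600.00
Next $93,000 at 31% = $28,830.00
Remaining $73,520 at 24% = $17,644.80
Fee: $54,600.00 + $28,830.00 + $17,644.80 = $101,074.80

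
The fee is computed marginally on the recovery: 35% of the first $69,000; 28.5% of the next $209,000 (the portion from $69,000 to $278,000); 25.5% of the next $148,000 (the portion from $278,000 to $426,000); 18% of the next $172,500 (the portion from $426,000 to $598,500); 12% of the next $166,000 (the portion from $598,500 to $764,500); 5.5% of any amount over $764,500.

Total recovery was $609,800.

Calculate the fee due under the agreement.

$153,861.00

First $69,000 at 35% = $24,150.00
Next $209,000 at 28.5% = $59,565.00
Next $148,000 at 25.5% = $37,740.00
Next $172,500 at 18% = $31,050.00
Remaining $11,300 at 12% = $1,356.00
Fee: $24,150.00 + $59,565.00 + $37,740.00 + $31,050.00 + $1,356.00 = $153,861.00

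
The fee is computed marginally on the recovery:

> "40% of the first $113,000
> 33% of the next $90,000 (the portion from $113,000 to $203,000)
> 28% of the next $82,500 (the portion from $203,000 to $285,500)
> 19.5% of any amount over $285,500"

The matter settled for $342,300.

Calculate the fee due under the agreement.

$109,076.00

First $113,000 at 40% = $45,200.00
Next $90,000 at 33% = $29,700.00
Next $82,500 at 28% = $23,100.00
Remaining $56,800 at 19.5% = $11,076.00
Fee: $45,200.00 + $29,700.00 + $23,100.00 + $11,076.00 = $109,076.00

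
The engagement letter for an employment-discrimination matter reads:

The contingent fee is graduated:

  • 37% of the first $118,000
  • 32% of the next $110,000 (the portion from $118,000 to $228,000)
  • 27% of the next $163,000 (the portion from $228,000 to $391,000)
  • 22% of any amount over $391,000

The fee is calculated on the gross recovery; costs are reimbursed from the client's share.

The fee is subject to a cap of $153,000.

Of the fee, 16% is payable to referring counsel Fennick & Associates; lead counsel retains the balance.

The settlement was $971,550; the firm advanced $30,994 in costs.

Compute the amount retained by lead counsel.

$128,520.00

Fee base is the gross recovery, $971,550; costs are reimbursed separately.
First $118,000 at 37% = $43,660.00
Next $110,000 at 32% = $35,200.00
Next $163,000 at 27% = $44,010.00
Remaining $580,550 at 22% = $127,721.00
Fee: $43,660.00 + $35,200.00 + $44,010.00 + $127,721.00 = $250,591.00
$250,591.00 exceeds the $153,000 cap, so the fee is capped at $153,000.00.
Referral share: 16% of $153,000.00 = $24,480.00; lead counsel retains $153,000.00 − $24,480.00 = $128,520.00.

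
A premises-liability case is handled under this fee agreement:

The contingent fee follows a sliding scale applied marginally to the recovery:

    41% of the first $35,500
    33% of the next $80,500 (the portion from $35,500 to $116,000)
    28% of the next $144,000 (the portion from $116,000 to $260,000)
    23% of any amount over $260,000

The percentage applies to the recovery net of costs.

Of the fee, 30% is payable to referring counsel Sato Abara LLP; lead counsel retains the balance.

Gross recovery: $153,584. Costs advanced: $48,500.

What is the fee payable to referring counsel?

Fee base (net of costs): $153,584 − $48,500 = $105,084
First $35,500 at 41% = $14,555.00
Remaining $69,584 at 33% = $22,962.72
Fee: $14,555.00 + $22,962.72 = $37,517.72
Referral share: 30% of $37,517.72 = $11,255.32; lead counsel retains $37,517.72 − $11,255.32 = $26,262.40.

$11,255.32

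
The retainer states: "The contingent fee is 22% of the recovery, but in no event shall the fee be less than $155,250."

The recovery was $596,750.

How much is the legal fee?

$155,250.00

22% of $596,750 = $131,285.00
That is below the $155,250 minimum, so the minimum applies.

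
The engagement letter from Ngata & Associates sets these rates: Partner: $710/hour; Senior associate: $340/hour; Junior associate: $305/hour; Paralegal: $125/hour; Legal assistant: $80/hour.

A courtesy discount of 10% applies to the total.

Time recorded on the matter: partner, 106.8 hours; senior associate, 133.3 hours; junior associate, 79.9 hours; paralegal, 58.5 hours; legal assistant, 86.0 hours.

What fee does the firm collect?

$143,740.80

Partner: 106.8 × $710 = $75,828.00
Senior associate: 133.3 × $340 = $45,322.00
Junior associate: 79.9 × $305 = $24,369.50
Paralegal: 58.5 × $125 = $7,312.50
Legal assistant: 86.0 × $80 = $6,880.00
Subtotal: $159,712.00
Less 10% discount: −$15,971.20
Total: $159,712.00 − $15,971.20 = $143,740.80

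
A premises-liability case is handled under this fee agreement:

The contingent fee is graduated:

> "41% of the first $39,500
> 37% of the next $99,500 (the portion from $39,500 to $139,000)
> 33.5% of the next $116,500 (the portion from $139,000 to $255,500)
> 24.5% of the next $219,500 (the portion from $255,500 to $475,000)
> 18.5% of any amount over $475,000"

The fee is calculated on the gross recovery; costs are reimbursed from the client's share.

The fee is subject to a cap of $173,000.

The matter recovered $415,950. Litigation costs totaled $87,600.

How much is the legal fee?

$131,347.75

Fee base is the gross recovery, $415,950; costs are reimbursed separately.
First $39,500 at 41% = $16,195.00
Next $99,500 at 37% = $36,815.00
Next $116,500 at 33.5% = $39,027.50
Remaining $160,450 at 24.5% = $39,310.25
Fee: $16,195.00 + $36,815.00 + $39,027.50 + $39,310.25 = $131,347.75
$131,347.75 is under the $173,000 cap.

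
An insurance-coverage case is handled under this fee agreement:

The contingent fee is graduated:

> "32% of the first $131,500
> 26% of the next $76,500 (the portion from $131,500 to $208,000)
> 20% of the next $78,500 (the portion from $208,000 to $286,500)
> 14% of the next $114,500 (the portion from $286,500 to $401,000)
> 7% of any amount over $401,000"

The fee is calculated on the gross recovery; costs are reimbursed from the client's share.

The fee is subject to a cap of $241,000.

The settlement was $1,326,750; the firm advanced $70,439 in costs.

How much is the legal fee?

Fee base is the gross recovery, $1,326,750; costs are reimbursed separately.
First $131,500 at 32% = $42,080.00
Next $76,500 at 26% = $19,890.00
Next $78,500 at 20% = $15,700.00
Next $114,500 at 14% = $16,030.00
Remaining $925,750 at 7% = $64,802.50
Fee: $42,080.00 + $19,890.00 + $15,700.00 + $16,030.00 + $64,802.50 = $158,502.50
$158,502.50 is under the $241,000 cap.

$158,502.50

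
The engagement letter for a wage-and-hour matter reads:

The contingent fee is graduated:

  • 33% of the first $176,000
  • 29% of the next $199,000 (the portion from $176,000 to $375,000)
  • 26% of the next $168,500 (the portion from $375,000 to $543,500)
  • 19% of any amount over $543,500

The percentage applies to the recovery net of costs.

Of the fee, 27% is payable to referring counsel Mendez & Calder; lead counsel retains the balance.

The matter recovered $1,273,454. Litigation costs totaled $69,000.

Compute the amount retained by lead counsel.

$208,182.32

Fee base (net of costs): $1,273,454 − $69,000 = $1,204,454
First $176,000 at 33% = $58,080.00
Next $199,000 at 29% = $57,710.00
Next $168,500 at 26% = $43,810.00
Remaining $660,954 at 19% = $125,581.26
Fee: $58,080.00 + $57,710.00 + $43,810.00 + $125,581.26 = $285,181.26
Referral share: 27% of $285,181.26 = $76,998.94; lead counsel retains $285,181.26 − $76,998.94 = $208,182.32.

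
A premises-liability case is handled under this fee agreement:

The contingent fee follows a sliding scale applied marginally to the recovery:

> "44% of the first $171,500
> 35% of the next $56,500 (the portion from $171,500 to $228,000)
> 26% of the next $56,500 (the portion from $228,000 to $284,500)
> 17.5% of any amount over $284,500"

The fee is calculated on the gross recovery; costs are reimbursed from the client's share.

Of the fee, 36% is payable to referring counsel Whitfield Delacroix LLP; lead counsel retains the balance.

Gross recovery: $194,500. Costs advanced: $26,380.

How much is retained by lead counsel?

$53,446.40

Fee base is the gross recovery, $194,500; costs are reimbursed separately.
First $171,500 at 44% = $75,460.00
Remaining $23,000 at 35% = $8,050.00
Fee: $75,460.00 + $8,050.00 = $83,510.00
Referral share: 36% of $83,510.00 = $30,063.60; lead counsel retains $83,510.00 − $30,063.60 = $53,446.40.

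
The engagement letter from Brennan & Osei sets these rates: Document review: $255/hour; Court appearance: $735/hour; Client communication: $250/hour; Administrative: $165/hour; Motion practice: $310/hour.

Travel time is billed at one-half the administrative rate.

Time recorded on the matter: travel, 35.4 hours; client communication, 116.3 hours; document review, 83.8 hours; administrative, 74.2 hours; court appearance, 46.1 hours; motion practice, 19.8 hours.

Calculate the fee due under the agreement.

$105,629.00

Document review: 83.8 × $255 = $21,369.00
Court appearance: 46.1 × $735 = $33,883.50
Client communication: 116.3 × $250 = $29,075.00
Administrative: 74.2 × $165 = $12,243.00
Motion practice: 19.8 × $310 = $6,138.00
Subtotal: $21,369.00 + $33,883.50 + $29,075.00 + $12,243.00 + $6,138.00 = $102,708.50
Travel: 35.4 × ($165 ÷ 2) = 35.4 × $82.50 = $2,920.50
Total: $102,708.50 + $2,920.50 = $105,629.00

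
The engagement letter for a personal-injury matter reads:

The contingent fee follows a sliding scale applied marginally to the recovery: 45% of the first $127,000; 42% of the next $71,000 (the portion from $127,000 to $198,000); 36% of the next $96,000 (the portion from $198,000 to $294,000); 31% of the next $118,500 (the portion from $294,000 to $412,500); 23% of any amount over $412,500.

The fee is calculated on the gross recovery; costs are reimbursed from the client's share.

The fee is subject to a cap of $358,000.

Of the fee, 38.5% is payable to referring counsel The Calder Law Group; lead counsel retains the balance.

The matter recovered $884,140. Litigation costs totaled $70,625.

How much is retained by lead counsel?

Fee base is the gross recovery, $884,140; costs are reimbursed separately.
First $127,000 at 45% = $57,150.00
Next $71,000 at 42% = $29,820.00
Next $96,000 at 36% = $34,560.00
Next $118,500 at 31% = $36,735.00
Remaining $471,640 at 23% = $108,477.20
Fee: $57,150.00 + $29,820.00 + $34,560.00 + $36,735.00 + $108,477.20 = $266,742.20
$266,742.20 is under the $358,000 cap.
Referral share: 38.5% of $266,742.20 = $102,695.75; lead counsel retains $266,742.20 − $102,695.75 = $164,046.45.

$164,046.45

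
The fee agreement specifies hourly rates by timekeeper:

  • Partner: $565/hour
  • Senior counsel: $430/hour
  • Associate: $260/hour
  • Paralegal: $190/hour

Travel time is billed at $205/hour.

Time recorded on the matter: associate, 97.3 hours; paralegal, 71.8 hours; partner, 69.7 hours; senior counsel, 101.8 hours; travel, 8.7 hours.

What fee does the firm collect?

Partner: 69.7 × $565 = $39,380.50
Senior counsel: 101.8 × $430 = $43,774.00
Associate: 97.3 × $260 = $25,298.00
Paralegal: 71.8 × $190 = $13,642.00
Subtotal: $39,380.50 + $43,774.00 + $25,298.00 + $13,642.00 = $122,094.50
Travel: 8.7 × $205 = $1,783.50
Total: $122,094.50 + $1,783.50 = $123,878.00

$123,878.00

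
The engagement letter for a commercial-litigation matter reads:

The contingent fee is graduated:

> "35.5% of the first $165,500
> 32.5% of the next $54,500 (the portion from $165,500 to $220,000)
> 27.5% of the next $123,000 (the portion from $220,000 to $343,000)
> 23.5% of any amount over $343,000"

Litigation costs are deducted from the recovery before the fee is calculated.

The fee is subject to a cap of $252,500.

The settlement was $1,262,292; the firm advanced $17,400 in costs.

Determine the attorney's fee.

$252,500.00

Fee base (net of costs): $1,262,292 − $17,400 = $1,244,892
First $165,500 at 35.5% = $58,752.50
Next $54,500 at 32.5% = $17,712.50
Next $123,000 at 27.5% = $33,825.00
Remaining $901,892 at 23.5% = $211,944.62
Fee: $58,752.50 + $17,712.50 + $33,825.00 + $211,944.62 = $322,234.62
$322,234.62 exceeds the $252,500 cap, so the fee is capped at $252,500.00.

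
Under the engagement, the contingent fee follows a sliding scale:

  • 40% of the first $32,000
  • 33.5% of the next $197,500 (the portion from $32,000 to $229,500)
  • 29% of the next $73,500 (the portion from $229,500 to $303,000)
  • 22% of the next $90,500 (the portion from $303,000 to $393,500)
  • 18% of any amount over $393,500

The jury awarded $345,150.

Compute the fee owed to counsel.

First $32,000 at 40% = $12,800.00
Next $197,500 at 33.5% = $66,162.50
Next $73,500 at 29% = $21,315.00
Remaining $42,150 at 22% = $9,273.00
Fee: $12,800.00 + $66,162.50 + $21,315.00 + $9,273.00 = $109,550.50

$109,550.50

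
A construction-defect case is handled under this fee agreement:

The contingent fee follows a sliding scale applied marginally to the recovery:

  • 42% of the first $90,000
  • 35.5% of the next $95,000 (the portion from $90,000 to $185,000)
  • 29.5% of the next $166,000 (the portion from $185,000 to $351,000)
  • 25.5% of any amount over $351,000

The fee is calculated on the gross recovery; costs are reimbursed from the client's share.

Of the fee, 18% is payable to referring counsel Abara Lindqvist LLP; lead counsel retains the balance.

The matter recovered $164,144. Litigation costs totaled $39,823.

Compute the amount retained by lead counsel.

$52,579.32

Fee base is the gross recovery, $164,144; costs are reimbursed separately.
First $90,000 at 42% = $37,800.00
Remaining $74,144 at 35.5% = $26,321.12
Fee: $37,800.00 + $26,321.12 = $64,121.12
Referral share: 18% of $64,121.12 = $11,541.80; lead counsel retains $64,121.12 − $11,541.80 = $52,579.32.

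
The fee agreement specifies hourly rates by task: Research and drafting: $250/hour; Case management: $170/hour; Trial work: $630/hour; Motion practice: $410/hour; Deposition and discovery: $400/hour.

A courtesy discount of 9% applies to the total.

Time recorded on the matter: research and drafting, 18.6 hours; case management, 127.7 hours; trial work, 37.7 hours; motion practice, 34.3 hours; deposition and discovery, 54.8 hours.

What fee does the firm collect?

$78,344.63

Research and drafting: 18.6 × $250 = $4,650.00
Case management: 127.7 × $170 = $21,709.00
Trial work: 37.7 × $630 = $23,751.00
Motion practice: 34.3 × $410 = $14,063.00
Deposition and discovery: 54.8 × $400 = $21,920.00
Subtotal: $86,093.00
Less 9% discount: −$7,748.37
Total: $86,093.00 − $7,748.37 = $78,344.63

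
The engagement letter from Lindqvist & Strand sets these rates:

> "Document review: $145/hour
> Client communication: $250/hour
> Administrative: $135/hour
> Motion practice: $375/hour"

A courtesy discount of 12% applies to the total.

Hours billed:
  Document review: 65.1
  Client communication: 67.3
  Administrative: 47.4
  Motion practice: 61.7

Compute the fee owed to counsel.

Document review: 65.1 × $145 = $9,439.50
Client communication: 67.3 × $250 = $16,825.00
Administrative: 47.4 × $135 = $6,399.00
Motion practice: 61.7 × $375 = $23,137.50
Subtotal: $55,801.00
Less 12% discount: −$6,696.12
Total: $55,801.00 − $6,696.12 = $49,104.88

$49,104.88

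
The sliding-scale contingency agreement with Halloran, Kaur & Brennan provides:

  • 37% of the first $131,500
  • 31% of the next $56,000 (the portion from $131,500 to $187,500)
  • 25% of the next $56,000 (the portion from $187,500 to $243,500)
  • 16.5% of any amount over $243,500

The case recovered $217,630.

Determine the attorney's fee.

First $131,500 at 37% = $48,655.00
Next $56,000 at 31% = $17,360.00
Remaining $30,130 at 25% = $7,532.50
Fee: $48,655.00 + $17,360.00 + $7,532.50 = $73,547.50

$73,547.50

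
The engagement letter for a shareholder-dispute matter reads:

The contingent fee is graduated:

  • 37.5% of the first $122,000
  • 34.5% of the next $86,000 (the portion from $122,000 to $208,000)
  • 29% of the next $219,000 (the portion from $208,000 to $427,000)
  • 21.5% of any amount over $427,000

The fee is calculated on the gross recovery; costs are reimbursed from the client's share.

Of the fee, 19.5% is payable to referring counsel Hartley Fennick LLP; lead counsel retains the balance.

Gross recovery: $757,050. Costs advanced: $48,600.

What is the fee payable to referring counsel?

$40,928.70

Fee base is the gross recovery, $757,050; costs are reimbursed separately.
First $122,000 at 37.5% = $45,750.00
Next $86,000 at 34.5% = $29,670.00
Next $219,000 at 29% = $63,510.00
Remaining $330,050 at 21.5% = $70,960.75
Fee: $45,750.00 + $29,670.00 + $63,510.00 + $70,960.75 = $209,890.75
Referral share: 19.5% of $209,890.75 = $40,928.70; lead counsel retains $209,890.75 − $40,928.70 = $168,962.05.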